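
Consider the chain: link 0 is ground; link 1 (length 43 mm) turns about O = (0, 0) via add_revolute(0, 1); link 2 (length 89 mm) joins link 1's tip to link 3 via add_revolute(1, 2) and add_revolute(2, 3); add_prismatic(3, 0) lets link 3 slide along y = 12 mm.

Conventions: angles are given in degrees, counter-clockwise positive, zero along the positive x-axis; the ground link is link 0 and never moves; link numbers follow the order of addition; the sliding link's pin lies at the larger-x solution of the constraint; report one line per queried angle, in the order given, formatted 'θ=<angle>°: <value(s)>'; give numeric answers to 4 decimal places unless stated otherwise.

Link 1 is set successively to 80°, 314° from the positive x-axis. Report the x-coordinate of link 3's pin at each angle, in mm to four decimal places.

geometry: r = 43 mm, L = 89 mm, e = 12 mm
θ=80°: crank pin P = (r cos θ, r sin θ) = (7.466872, 42.346733)
θ=80°: h = r sin θ − e = 42.346733 − 12 = 30.346733
θ=80°: x = r cos θ + √(L² − h²) = 7.466872 + 83.666455 = 91.133327
θ=314°: crank pin P = (r cos θ, r sin θ) = (29.870310, -30.931611)
θ=314°: h = r sin θ − e = -30.931611 − 12 = -42.931611
θ=314°: x = r cos θ + √(L² − h²) = 29.870310 + 77.960738 = 107.831048

θ=80°: 91.1333
θ=314°: 107.8310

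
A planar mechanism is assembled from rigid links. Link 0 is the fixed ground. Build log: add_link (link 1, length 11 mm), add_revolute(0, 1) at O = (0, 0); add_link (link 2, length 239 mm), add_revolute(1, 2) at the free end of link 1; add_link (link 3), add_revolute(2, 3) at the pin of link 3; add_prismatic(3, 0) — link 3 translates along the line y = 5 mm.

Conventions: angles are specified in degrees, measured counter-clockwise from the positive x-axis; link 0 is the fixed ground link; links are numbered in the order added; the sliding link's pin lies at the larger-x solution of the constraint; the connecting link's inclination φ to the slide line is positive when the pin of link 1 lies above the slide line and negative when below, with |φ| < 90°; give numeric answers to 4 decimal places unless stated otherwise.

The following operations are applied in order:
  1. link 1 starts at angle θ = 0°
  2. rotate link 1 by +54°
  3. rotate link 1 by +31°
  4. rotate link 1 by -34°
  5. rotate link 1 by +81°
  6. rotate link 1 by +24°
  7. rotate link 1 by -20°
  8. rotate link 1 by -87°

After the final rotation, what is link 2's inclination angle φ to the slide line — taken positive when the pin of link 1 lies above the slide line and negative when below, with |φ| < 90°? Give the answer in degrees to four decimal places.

geometry: r = 11 mm, L = 239 mm, e = 5 mm; θ starts at 0°
rotate link 1 by +54°: θ ← 0° +54° = 54°
rotate link 1 by +31°: θ ← 54° +31° = 85°
rotate link 1 by -34°: θ ← 85° -34° = 51°
rotate link 1 by +81°: θ ← 51° +81° = 132°
rotate link 1 by +24°: θ ← 132° +24° = 156°
rotate link 1 by -20°: θ ← 156° -20° = 136°
rotate link 1 by -87°: θ ← 136° -87° = 49°
h = r sin θ − e = 8.301805 − 5 = 3.301805
sin φ = h / L = 3.301805 / 239 = 0.01381509
φ = arcsin(0.01381509) = 0.791571°

0.7916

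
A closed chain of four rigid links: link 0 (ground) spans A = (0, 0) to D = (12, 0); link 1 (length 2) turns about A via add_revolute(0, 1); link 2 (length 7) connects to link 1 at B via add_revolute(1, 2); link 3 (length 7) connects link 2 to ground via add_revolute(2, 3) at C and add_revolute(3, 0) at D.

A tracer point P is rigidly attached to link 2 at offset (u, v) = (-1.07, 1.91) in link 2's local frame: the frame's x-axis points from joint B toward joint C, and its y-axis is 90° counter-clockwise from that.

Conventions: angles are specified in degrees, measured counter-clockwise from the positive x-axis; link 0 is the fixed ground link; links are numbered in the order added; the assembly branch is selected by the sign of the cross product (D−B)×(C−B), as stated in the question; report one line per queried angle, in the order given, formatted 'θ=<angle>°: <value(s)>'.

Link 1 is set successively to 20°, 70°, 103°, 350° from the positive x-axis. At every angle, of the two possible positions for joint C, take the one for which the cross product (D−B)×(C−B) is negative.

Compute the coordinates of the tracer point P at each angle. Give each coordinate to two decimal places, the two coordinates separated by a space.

A=(0,0), D=(12.00,0)
θ=20°: B = A + 2.00·(cos20°, sin20°) = (1.8794, 0.6840)
θ=20°: |BD| = 10.1437
θ=20°: circle(B,7.00) ∩ circle(D,7.00): a=5.0719, h=4.8246
θ=20°:   candidates: C₊=(7.2650,5.1556) cross=48.939; C₋=(6.6143,-4.4716) cross=-48.939
θ=20°:   branch - wants cross < 0 → take C=(6.6143,-4.4716) (cross=-48.939)
θ=20°: ex = (C−B)/|BC| = (0.6764,-0.7365); ey = (0.7365,0.6764)
θ=20°: P = B + -1.07·ex + 1.91·ey = (2.5624,2.7641)
θ=70°: B = A + 2.00·(cos70°, sin70°) = (0.6840, 1.8794)
θ=70°: |BD| = 11.4710
θ=70°: circle(B,7.00) ∩ circle(D,7.00): a=5.7355, h=4.0130
θ=70°:   candidates: C₊=(6.9995,4.8985) cross=46.033; C₋=(5.6845,-3.0191) cross=-46.033
θ=70°:   branch - wants cross < 0 → take C=(5.6845,-3.0191) (cross=-46.033)
θ=70°: ex = (C−B)/|BC| = (0.7144,-0.6998); ey = (0.6998,0.7144)
θ=70°: P = B + -1.07·ex + 1.91·ey = (1.2563,3.9926)
θ=103°: B = A + 2.00·(cos103°, sin103°) = (-0.4499, 1.9487)
θ=103°: |BD| = 12.6015
θ=103°: circle(B,7.00) ∩ circle(D,7.00): a=6.3007, h=3.0497
θ=103°:   candidates: C₊=(6.2467,3.9874) cross=38.431; C₋=(5.3034,-2.0386) cross=-38.431
θ=103°:   branch - wants cross < 0 → take C=(5.3034,-2.0386) (cross=-38.431)
θ=103°: ex = (C−B)/|BC| = (0.8219,-0.5696); ey = (0.5696,0.8219)
θ=103°: P = B + -1.07·ex + 1.91·ey = (-0.2414,4.1281)
θ=350°: B = A + 2.00·(cos350°, sin350°) = (1.9696, -0.3473)
θ=350°: |BD| = 10.0364
θ=350°: circle(B,7.00) ∩ circle(D,7.00): a=5.0182, h=4.8803
θ=350°:   candidates: C₊=(6.8159,4.7038) cross=48.981; C₋=(7.1537,-5.0511) cross=-48.981
θ=350°:   branch - wants cross < 0 → take C=(7.1537,-5.0511) (cross=-48.981)
θ=350°: ex = (C−B)/|BC| = (0.7406,-0.6720); ey = (0.6720,0.7406)
θ=350°: P = B + -1.07·ex + 1.91·ey = (2.4606,1.7862)

θ=20°: 2.56 2.76
θ=70°: 1.26 3.99
θ=103°: -0.24 4.13
θ=350°: 2.46 1.79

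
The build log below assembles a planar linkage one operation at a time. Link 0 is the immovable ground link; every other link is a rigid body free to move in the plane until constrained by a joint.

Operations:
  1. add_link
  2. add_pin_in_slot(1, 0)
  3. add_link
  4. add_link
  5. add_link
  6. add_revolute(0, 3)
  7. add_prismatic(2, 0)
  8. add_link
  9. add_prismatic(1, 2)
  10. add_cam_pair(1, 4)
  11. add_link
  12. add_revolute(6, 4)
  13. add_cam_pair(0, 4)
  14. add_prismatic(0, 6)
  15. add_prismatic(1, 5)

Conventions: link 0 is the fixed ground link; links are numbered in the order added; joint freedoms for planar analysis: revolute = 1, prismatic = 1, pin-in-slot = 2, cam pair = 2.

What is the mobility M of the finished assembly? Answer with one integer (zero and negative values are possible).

L=1 J1=0 J2=0
add link → L=2 J1=0 J2=0
PS@1,0 dof=2 J2 → L=2 J1=0 J2=1
add link → L=3 J1=0 J2=1
add link → L=4 J1=0 J2=1
add link → L=5 J1=0 J2=1
R@0,3 dof=1 J1 → L=5 J1=1 J2=1
P@2,0 dof=1 J1 → L=5 J1=2 J2=1
add link → L=6 J1=2 J2=1
P@1,2 dof=1 J1 → L=6 J1=3 J2=1
C@1,4 dof=2 J2 → L=6 J1=3 J2=2
add link → L=7 J1=3 J2=2
R@6,4 dof=1 J1 → L=7 J1=4 J2=2
C@0,4 dof=2 J2 → L=7 J1=4 J2=3
P@0,6 dof=1 J1 → L=7 J1=5 J2=3
P@1,5 dof=1 J1 → L=7 J1=6 J2=3
M=3(L−1)−2J1−J2=3·6−2·6−3=3

M = 3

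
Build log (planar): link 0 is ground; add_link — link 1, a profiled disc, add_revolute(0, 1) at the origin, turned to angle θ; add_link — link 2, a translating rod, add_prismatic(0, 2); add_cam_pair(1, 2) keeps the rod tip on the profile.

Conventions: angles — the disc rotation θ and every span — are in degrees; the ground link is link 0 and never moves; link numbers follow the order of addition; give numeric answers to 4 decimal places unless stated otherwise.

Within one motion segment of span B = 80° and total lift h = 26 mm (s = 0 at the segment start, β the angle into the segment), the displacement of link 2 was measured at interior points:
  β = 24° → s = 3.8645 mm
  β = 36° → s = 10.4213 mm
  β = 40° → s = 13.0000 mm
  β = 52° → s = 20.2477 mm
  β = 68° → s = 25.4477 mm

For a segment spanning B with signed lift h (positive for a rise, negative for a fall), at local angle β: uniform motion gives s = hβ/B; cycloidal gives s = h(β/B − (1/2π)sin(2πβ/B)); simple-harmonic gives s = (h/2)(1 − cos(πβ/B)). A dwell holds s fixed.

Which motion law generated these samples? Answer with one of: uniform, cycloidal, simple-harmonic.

candidates at β/B = r: uniform s = h·r (linear in β); cycloidal s = h·(r − sin(2πr)/(2π)); simple-harmonic s = (h/2)(1 − cos(πr))
β=24°: printed 3.8645 | uniform 7.8000, cycloidal 3.8645, simple-harmonic 5.3588
β=36°: printed 10.4213 | uniform 11.7000, cycloidal 10.4213, simple-harmonic 10.9664
β=40°: printed 13.0000 | uniform 13.0000, cycloidal 13.0000, simple-harmonic 13.0000
β=52°: printed 20.2477 | uniform 16.9000, cycloidal 20.2477, simple-harmonic 18.9019
β=68°: printed 25.4477 | uniform 22.1000, cycloidal 25.4477, simple-harmonic 24.5831
only one law matches every sample → cycloidal

cycloidal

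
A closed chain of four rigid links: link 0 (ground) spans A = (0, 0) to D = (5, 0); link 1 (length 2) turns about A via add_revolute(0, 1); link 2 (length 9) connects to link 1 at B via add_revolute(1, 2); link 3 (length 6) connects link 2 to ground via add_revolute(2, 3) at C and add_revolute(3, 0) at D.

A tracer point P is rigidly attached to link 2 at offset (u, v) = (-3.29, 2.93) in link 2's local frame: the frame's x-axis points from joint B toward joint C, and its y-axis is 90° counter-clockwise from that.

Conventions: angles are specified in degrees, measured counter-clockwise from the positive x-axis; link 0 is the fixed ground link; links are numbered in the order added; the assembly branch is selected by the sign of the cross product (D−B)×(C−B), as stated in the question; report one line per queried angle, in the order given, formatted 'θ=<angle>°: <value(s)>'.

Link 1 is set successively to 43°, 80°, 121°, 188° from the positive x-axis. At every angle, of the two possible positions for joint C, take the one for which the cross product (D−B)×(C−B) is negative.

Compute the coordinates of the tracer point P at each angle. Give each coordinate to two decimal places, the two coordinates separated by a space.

A=(0,0), D=(5.00,0)
θ=43°: B = A + 2.00·(cos43°, sin43°) = (1.4627, 1.3640)
θ=43°: |BD| = 3.7912
θ=43°: circle(B,9.00) ∩ circle(D,6.00): a=7.8304, h=4.4367
θ=43°:   candidates: C₊=(10.3650,2.6863) cross=16.820; C₋=(7.1725,-5.5929) cross=-16.820
θ=43°:   branch - wants cross < 0 → take C=(7.1725,-5.5929) (cross=-16.820)
θ=43°: ex = (C−B)/|BC| = (0.6344,-0.7730); ey = (0.7730,0.6344)
θ=43°: P = B + -3.29·ex + 2.93·ey = (1.6403,5.7660)
θ=80°: B = A + 2.00·(cos80°, sin80°) = (0.3473, 1.9696)
θ=80°: |BD| = 5.0524
θ=80°: circle(B,9.00) ∩ circle(D,6.00): a=6.9795, h=5.6821
θ=80°:   candidates: C₊=(8.9897,4.4813) cross=28.708; C₋=(4.5595,-5.9838) cross=-28.708
θ=80°:   branch - wants cross < 0 → take C=(4.5595,-5.9838) (cross=-28.708)
θ=80°: ex = (C−B)/|BC| = (0.4680,-0.8837); ey = (0.8837,0.4680)
θ=80°: P = B + -3.29·ex + 2.93·ey = (1.3968,6.2484)
θ=121°: B = A + 2.00·(cos121°, sin121°) = (-1.0301, 1.7143)
θ=121°: |BD| = 6.2690
θ=121°: circle(B,9.00) ∩ circle(D,6.00): a=6.7236, h=5.9828
θ=121°:   candidates: C₊=(7.0733,5.6304) cross=37.506; C₋=(3.8012,-5.8790) cross=-37.506
θ=121°:   branch - wants cross < 0 → take C=(3.8012,-5.8790) (cross=-37.506)
θ=121°: ex = (C−B)/|BC| = (0.5368,-0.8437); ey = (0.8437,0.5368)
θ=121°: P = B + -3.29·ex + 2.93·ey = (-0.3241,6.0630)
θ=188°: B = A + 2.00·(cos188°, sin188°) = (-1.9805, -0.2783)
θ=188°: |BD| = 6.9861
θ=188°: circle(B,9.00) ∩ circle(D,6.00): a=6.7137, h=5.9938
θ=188°:   candidates: C₊=(4.4891,5.9782) cross=41.873; C₋=(4.9667,-5.9999) cross=-41.873
θ=188°:   branch - wants cross < 0 → take C=(4.9667,-5.9999) (cross=-41.873)
θ=188°: ex = (C−B)/|BC| = (0.7719,-0.6357); ey = (0.6357,0.7719)
θ=188°: P = B + -3.29·ex + 2.93·ey = (-2.6574,4.0749)

θ=43°: 1.64 5.77
θ=80°: 1.40 6.25
θ=121°: -0.32 6.06
θ=188°: -2.66 4.07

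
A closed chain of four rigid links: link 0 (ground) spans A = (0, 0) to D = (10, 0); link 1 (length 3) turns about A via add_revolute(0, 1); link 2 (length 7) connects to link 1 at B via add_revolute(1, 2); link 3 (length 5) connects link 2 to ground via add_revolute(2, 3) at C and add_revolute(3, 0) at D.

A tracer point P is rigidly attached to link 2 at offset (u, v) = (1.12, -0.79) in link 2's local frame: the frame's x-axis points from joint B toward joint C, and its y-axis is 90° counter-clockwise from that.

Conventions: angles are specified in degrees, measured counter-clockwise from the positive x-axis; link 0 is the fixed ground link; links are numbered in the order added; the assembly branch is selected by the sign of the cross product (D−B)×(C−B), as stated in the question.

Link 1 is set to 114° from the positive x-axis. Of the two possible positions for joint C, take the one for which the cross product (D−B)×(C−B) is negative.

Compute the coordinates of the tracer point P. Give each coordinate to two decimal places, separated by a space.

A=(0,0), D=(10.00,0)
B = A + 3.00·(cos114°, sin114°) = (-1.2202, 2.7406)
|BD| = 11.5501
circle(B,7.00) ∩ circle(D,5.00): a=6.8140, h=1.6030
  candidates: C₊=(5.7795,2.6810) cross=18.514; C₋=(5.0188,-0.4334) cross=-18.514
  branch - wants cross < 0 → take C=(5.0188,-0.4334) (cross=-18.514)
ex = (C−B)/|BC| = (0.8913,-0.4534); ey = (0.4534,0.8913)
P = B + 1.12·ex + -0.79·ey = (-0.5802,1.5287)

-0.58 1.53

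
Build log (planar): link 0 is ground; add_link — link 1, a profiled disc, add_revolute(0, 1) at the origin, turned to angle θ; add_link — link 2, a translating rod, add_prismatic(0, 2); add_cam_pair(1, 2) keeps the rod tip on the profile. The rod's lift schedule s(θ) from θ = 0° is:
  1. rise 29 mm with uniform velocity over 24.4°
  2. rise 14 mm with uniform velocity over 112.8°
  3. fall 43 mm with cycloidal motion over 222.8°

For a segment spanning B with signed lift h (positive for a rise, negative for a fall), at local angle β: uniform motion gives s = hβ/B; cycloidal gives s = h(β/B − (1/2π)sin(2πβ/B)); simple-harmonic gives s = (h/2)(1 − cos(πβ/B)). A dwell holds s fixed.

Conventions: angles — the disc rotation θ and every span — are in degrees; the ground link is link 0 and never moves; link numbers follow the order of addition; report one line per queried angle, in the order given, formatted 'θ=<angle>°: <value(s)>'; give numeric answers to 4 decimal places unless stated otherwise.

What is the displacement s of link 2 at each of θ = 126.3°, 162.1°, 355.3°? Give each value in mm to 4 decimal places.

seg 1 [0°–24.4°] uniform, h=29: full span → s += 29 → s = 29.0000
seg 2 [24.4°–137.2°] uniform, h=14: θ=126.3° here. β=101.9, B=112.8. 14·101.9/112.8 = 12.6472 → s = 41.6472
seg 2 [24.4°–137.2°] uniform, h=14: full span → s += 14 → s = 43.0000
seg 3 [137.2°–360°] cycloidal, h=-43: θ=162.1° here. β=24.9, B=222.8. -43·(0.1118 − sin(2π·0.1118)/(2π)) = -0.3853 → s = 42.6147
seg 3 [137.2°–360°] cycloidal, h=-43: θ=355.3° here. β=218.1, B=222.8. -43·(0.9789 − sin(2π·0.9789)/(2π)) = -42.9973 → s = 0.0027

θ=126.3°: 41.6472
θ=162.1°: 42.6147
θ=355.3°: 0.0027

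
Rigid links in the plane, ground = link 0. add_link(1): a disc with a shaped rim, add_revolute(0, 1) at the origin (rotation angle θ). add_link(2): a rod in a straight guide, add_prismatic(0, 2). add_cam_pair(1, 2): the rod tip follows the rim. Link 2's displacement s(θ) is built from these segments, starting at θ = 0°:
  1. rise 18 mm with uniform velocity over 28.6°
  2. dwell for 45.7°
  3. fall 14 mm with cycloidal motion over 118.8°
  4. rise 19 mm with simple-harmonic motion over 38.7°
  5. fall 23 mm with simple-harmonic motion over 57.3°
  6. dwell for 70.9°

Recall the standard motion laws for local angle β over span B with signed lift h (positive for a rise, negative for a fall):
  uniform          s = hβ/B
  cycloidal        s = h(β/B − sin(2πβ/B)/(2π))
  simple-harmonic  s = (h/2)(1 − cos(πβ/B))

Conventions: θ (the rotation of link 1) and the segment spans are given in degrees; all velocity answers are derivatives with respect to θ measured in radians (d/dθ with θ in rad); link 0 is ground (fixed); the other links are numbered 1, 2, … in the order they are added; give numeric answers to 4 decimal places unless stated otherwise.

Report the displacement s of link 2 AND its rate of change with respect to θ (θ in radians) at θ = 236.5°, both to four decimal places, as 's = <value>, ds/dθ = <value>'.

segment 1 (0° to 28.6°, uniform, h = 18) is passed completely: s = 0.0000 + (18) = 18.0000
segment 2 (28.6° to 74.3°, dwell): s unchanged at 18.0000
segment 3 (74.3° to 193.1°, cycloidal, h = -14) is passed completely: s = 18.0000 + (-14) = 4.0000
segment 4 (193.1° to 231.8°, simple-harmonic, h = 19) is passed completely: s = 4.0000 + (19) = 23.0000
θ = 236.5° falls in segment 5 (231.8° to 289.1°, simple-harmonic, h = -23): β = 236.5 − 231.8 = 4.7°, B = 57.3°; Δs = -23/2·(1 − cos(π·0.0820)) = -0.3797; s = 23.0000 − 0.3797 = 22.6203
velocity in seg [231.8°–289.1°] (simple-harmonic), θ in radians: β = 4.7° = 0.0820 rad, B = 57.3° = 1.0001 rad; ds/dθ = (πh/(2B)) sin(πβ/B) = (π·(-23)/(2·1.0001)) sin(π·0.0820) = -9.206441 mm/rad

s = 22.6203, ds/dθ = -9.2064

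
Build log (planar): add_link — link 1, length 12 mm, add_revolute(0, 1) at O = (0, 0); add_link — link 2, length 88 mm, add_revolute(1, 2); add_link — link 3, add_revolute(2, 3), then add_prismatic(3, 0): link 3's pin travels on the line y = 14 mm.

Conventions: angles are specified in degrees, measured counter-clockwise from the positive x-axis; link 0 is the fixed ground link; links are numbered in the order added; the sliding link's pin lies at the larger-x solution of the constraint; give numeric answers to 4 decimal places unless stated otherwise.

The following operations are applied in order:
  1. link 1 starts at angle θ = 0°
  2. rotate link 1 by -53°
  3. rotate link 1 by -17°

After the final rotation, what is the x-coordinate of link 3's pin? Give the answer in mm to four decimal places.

geometry: r = 12 mm, L = 88 mm, e = 14 mm; θ starts at 0°
rotate link 1 by -53°: θ ← 0° -53° = -53°
rotate link 1 by -17°: θ ← -53° -17° = -70°
crank pin P = (r cos θ, r sin θ) = (4.104242, -11.276311)
h = r sin θ − e = -11.276311 − 14 = -25.276311
x = r cos θ + √(L² − h²) = 4.104242 + 84.291803 = 88.396045

88.3960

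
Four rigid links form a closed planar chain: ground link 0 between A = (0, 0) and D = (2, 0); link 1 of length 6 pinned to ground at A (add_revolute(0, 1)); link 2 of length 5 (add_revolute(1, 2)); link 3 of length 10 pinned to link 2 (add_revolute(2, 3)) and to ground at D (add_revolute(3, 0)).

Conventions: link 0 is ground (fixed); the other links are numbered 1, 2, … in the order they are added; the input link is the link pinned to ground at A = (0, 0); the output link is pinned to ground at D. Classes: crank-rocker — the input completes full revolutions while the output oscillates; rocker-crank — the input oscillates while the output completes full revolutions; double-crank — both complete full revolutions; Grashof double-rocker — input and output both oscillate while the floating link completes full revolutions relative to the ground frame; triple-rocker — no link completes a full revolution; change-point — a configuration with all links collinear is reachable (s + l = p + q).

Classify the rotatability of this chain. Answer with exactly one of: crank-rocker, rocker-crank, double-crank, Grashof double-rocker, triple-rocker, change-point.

lengths: ground=2, input=6, coupler=5, output=10
sorted: s=2 (shortest), l=10 (longest), p+q=11
s + l = 12 vs p + q = 11
s + l > p + q → non-Grashof → no link fully rotates → triple-rocker

triple-rocker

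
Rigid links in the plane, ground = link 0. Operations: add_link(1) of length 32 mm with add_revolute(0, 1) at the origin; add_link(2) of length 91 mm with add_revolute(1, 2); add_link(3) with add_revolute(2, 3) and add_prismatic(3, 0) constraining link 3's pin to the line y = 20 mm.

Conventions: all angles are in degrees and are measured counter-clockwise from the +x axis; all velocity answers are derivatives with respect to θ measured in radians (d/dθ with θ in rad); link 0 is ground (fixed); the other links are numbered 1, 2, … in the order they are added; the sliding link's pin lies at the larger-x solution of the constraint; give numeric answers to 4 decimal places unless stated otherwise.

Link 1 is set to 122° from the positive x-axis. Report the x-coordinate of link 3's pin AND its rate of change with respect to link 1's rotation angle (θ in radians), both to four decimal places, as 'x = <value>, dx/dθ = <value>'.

geometry: r = 32 mm, L = 91 mm, e = 20 mm
crank pin P = (r cos θ, r sin θ) = (-16.957416, 27.137539)
h = r sin θ − e = 27.137539 − 20 = 7.137539
x = r cos θ + √(L² − h²) = -16.957416 + 90.719654 = 73.762237
dx/dθ = −r sin θ − h·r cos θ/√(L² − h²) (θ in radians; h = 7.137539) = -25.803382

x = 73.7622, dx/dθ = -25.8034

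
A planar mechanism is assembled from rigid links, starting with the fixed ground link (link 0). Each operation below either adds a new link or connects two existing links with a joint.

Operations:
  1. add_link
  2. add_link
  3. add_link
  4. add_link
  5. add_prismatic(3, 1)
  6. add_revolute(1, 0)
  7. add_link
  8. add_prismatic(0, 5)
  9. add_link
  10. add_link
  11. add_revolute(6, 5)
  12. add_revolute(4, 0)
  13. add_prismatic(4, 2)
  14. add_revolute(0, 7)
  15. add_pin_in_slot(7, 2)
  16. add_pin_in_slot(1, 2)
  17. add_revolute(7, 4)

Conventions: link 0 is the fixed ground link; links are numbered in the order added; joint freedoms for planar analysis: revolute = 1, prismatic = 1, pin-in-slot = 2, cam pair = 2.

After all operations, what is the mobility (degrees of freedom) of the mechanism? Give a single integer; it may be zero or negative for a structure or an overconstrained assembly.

ground; <1,0,0>
#1 <2,0,0>
#2 <3,0,0>
#3 <4,0,0>
#4 <5,0,0>
P:3↔1 J1 <5,1,0>
R:1↔0 J1 <5,2,0>
#5 <6,2,0>
P:0↔5 J1 <6,3,0>
#6 <7,3,0>
#7 <8,3,0>
R:6↔5 J1 <8,4,0>
R:4↔0 J1 <8,5,0>
P:4↔2 J1 <8,6,0>
R:0↔7 J1 <8,7,0>
PS:7↔2 J2 <8,7,1>
PS:1↔2 J2 <8,7,2>
R:7↔4 J1 <8,8,2>
3×7 − 2×8 − 1×2 = 3

M = 3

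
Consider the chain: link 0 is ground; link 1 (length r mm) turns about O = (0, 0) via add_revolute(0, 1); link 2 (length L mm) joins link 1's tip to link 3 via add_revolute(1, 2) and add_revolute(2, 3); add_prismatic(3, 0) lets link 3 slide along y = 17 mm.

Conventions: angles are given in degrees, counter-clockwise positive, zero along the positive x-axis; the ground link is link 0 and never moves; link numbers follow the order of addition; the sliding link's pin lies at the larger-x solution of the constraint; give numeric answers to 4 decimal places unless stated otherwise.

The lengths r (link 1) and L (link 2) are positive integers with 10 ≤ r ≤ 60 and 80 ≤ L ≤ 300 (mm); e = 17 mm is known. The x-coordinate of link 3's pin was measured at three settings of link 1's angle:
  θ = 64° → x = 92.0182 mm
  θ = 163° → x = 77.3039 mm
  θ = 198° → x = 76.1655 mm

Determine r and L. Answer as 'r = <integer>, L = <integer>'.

constraint per measurement: (x − r cos θ)² + (r sin θ − e)² = L²
subtracting the θ₁ and θ₂ equations cancels the r² and L² terms:
r = (x₁² − x₂²) / (2[(x₁cos θ₁ + e sin θ₁) − (x₂cos θ₂ + e sin θ₂)]) = 10.0000 → r = 10
L² = (x₁ − r cos θ₁)² + (r sin θ₁ − e)² = 7743.9967 → L = 88.0000 → L = 88
check at θ₃=198°: x = 76.1655 (printed 76.1655) ✓

r = 10, L = 88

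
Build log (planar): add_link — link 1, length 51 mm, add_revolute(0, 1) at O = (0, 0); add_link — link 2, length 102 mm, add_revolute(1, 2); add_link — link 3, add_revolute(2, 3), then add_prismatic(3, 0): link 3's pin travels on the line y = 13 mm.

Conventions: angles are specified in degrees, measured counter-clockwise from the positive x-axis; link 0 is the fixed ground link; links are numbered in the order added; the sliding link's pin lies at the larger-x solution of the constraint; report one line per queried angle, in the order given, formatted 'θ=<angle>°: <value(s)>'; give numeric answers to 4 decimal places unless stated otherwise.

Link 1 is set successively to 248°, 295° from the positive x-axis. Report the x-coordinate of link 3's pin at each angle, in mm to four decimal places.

geometry: r = 51 mm, L = 102 mm, e = 13 mm
θ=248°: crank pin P = (r cos θ, r sin θ) = (-19.104936, -47.286377)
θ=248°: h = r sin θ − e = -47.286377 − 13 = -60.286377
θ=248°: x = r cos θ + √(L² − h²) = -19.104936 + 82.277292 = 63.172356
θ=295°: crank pin P = (r cos θ, r sin θ) = (21.553531, -46.221697)
θ=295°: h = r sin θ − e = -46.221697 − 13 = -59.221697
θ=295°: x = r cos θ + √(L² − h²) = 21.553531 + 83.046918 = 104.600449

θ=248°: 63.1724
θ=295°: 104.6004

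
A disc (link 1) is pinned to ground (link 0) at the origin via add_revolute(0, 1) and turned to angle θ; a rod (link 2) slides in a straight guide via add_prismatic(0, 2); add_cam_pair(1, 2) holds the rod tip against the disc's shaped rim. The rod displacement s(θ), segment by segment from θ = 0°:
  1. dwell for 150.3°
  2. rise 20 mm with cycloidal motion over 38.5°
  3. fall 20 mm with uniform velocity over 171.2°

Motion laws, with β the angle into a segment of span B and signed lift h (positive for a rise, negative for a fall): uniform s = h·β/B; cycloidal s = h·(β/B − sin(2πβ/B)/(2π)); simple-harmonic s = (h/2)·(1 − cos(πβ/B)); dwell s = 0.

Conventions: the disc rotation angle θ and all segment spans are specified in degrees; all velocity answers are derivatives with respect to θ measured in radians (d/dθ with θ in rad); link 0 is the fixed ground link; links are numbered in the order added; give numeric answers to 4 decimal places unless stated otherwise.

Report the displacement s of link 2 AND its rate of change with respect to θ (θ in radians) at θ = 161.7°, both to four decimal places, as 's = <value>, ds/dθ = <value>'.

segment 1 (0° to 150.3°, dwell): s unchanged at 0.0000
θ = 161.7° falls in segment 2 (150.3° to 188.8°, cycloidal, h = 20): β = 161.7 − 150.3 = 11.4°, B = 38.5°; Δs = 20·(0.2961 − sin(2π·0.2961)/(2π)) = 2.8716; s = 0.0000 + 2.8716 = 2.8716
velocity in seg [150.3°–188.8°] (cycloidal), θ in radians: β = 11.4° = 0.1990 rad, B = 38.5° = 0.6720 rad; ds/dθ = (h/B)(1 − cos(2πβ/B)) = (20/0.6720)(1 − cos(2π·0.2961)) = 38.265989 mm/rad

s = 2.8716, ds/dθ = 38.2660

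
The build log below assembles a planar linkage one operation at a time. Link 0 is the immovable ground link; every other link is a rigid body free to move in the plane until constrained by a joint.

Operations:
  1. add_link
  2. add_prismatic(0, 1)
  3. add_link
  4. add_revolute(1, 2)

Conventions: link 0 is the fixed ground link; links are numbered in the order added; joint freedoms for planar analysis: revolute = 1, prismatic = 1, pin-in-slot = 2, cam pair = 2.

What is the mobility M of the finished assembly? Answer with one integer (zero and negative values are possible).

(L,J1,J2)=(1,0,0); link0 fixed
link1: (2,0,0)
P 0-1 [J1]: (2,1,0)
link2: (3,1,0)
R 1-2 [J1]: (3,2,0)
Grübler: 3·2 − 2·2 − 0 = 2

M = 2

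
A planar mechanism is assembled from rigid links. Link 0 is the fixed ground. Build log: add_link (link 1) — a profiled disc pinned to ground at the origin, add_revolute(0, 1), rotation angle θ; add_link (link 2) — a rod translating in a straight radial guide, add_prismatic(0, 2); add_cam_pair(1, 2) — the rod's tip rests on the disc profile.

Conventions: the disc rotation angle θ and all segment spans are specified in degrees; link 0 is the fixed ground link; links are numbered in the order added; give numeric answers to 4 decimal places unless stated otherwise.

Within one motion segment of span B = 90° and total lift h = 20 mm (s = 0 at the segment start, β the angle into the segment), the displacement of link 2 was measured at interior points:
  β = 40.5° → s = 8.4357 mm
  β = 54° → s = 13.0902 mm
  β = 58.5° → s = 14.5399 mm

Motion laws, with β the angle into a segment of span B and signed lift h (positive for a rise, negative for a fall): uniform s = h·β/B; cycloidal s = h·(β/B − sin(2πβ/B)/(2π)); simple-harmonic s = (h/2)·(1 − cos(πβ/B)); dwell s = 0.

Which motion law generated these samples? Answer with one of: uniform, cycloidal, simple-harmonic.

candidates at β/B = r: uniform s = h·r (linear in β); cycloidal s = h·(r − sin(2πr)/(2π)); simple-harmonic s = (h/2)(1 − cos(πr))
β=40.5°: printed 8.4357 | uniform 9.0000, cycloidal 8.0164, simple-harmonic 8.4357
β=54°: printed 13.0902 | uniform 12.0000, cycloidal 13.8710, simple-harmonic 13.0902
β=58.5°: printed 14.5399 | uniform 13.0000, cycloidal 15.5752, simple-harmonic 14.5399
only one law matches every sample → simple-harmonic

simple-harmonic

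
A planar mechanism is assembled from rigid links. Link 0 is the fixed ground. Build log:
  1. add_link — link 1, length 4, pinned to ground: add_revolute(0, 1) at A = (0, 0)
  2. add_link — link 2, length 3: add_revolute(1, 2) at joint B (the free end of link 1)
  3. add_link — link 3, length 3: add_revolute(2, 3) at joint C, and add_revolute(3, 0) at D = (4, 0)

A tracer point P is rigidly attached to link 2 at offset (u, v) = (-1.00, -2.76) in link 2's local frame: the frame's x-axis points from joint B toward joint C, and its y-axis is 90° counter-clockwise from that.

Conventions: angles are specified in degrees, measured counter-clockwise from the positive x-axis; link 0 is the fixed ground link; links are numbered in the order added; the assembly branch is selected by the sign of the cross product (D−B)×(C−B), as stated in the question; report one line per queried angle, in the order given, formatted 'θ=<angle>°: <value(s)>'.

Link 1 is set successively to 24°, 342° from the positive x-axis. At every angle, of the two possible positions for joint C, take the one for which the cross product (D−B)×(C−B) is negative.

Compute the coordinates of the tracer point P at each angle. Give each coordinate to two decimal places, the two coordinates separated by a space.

A=(0,0), D=(4.00,0)
θ=24°: B = A + 4.00·(cos24°, sin24°) = (3.6542, 1.6269)
θ=24°: |BD| = 1.6633
θ=24°: circle(B,3.00) ∩ circle(D,3.00): a=0.8316, h=2.8824
θ=24°:   candidates: C₊=(6.6465,1.4128) cross=4.794; C₋=(1.0077,0.2142) cross=-4.794
θ=24°:   branch - wants cross < 0 → take C=(1.0077,0.2142) (cross=-4.794)
θ=24°: ex = (C−B)/|BC| = (-0.8822,-0.4709); ey = (0.4709,-0.8822)
θ=24°: P = B + -1.00·ex + -2.76·ey = (3.2366,4.5327)
θ=342°: B = A + 4.00·(cos342°, sin342°) = (3.8042, -1.2361)
θ=342°: |BD| = 1.2515
θ=342°: circle(B,3.00) ∩ circle(D,3.00): a=0.6257, h=2.9340
θ=342°:   candidates: C₊=(1.0042,-0.1591) cross=3.672; C₋=(6.8000,-1.0770) cross=-3.672
θ=342°:   branch - wants cross < 0 → take C=(6.8000,-1.0770) (cross=-3.672)
θ=342°: ex = (C−B)/|BC| = (0.9986,0.0530); ey = (-0.0530,0.9986)
θ=342°: P = B + -1.00·ex + -2.76·ey = (2.9520,-4.0452)

θ=24°: 3.24 4.53
θ=342°: 2.95 -4.05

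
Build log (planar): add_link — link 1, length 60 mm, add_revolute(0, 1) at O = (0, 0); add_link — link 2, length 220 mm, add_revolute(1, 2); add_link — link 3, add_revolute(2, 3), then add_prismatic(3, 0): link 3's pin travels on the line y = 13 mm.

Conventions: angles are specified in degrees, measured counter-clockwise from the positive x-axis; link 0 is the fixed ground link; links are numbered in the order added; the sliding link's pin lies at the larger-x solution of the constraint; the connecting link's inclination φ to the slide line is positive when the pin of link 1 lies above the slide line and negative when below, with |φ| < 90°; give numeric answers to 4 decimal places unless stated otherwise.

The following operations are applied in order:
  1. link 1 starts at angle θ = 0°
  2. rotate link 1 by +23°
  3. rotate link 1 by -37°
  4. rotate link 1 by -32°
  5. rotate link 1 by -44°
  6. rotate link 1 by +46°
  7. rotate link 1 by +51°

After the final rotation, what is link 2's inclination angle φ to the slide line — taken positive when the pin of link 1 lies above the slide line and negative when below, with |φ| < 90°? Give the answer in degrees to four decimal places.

geometry: r = 60 mm, L = 220 mm, e = 13 mm; θ starts at 0°
rotate link 1 by +23°: θ ← 0° +23° = 23°
rotate link 1 by -37°: θ ← 23° -37° = -14°
rotate link 1 by -32°: θ ← -14° -32° = -46°
rotate link 1 by -44°: θ ← -46° -44° = -90°
rotate link 1 by +46°: θ ← -90° +46° = -44°
rotate link 1 by +51°: θ ← -44° +51° = 7°
h = r sin θ − e = 7.312161 − 13 = -5.687839
sin φ = h / L = -5.687839 / 220 = -0.02585382
φ = arcsin(-0.02585382) = -1.481480°

-1.4815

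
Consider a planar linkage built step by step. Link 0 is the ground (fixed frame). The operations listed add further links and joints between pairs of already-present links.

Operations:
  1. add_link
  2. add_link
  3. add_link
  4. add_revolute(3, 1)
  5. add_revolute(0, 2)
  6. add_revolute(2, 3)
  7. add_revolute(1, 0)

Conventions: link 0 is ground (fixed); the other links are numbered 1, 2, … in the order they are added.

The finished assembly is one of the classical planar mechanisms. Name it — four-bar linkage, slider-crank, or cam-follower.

links: 4 (incl. ground); joints: 4 revolute, 0 prismatic, 0 higher (cam) pair, forming one closed loop
4 links in a single 4R loop → four-bar linkage

four-bar linkage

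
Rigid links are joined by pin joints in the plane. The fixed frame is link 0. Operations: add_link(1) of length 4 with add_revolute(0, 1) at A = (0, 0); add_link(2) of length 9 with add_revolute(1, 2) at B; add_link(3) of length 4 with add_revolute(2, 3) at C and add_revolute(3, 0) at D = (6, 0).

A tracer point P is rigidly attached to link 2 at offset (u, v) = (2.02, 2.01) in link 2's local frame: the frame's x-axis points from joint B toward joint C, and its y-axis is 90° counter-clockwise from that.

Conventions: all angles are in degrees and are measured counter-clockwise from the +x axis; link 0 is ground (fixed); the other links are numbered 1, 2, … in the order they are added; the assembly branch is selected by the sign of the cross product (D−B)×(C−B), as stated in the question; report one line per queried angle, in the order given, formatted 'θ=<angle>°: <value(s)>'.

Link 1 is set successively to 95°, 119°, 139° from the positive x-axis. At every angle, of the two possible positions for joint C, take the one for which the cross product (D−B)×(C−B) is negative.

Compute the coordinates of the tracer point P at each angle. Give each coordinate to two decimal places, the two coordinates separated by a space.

A=(0,0), D=(6.00,0)
θ=95°: B = A + 4.00·(cos95°, sin95°) = (-0.3486, 3.9848)
θ=95°: |BD| = 7.4956
θ=95°: circle(B,9.00) ∩ circle(D,4.00): a=8.0837, h=3.9565
θ=95°:   candidates: C₊=(8.6015,3.0385) cross=29.656; C₋=(4.3948,-3.6638) cross=-29.656
θ=95°:   branch - wants cross < 0 → take C=(4.3948,-3.6638) (cross=-29.656)
θ=95°: ex = (C−B)/|BC| = (0.5270,-0.8498); ey = (0.8498,0.5270)
θ=95°: P = B + 2.02·ex + 2.01·ey = (2.4242,3.3275)
θ=119°: B = A + 4.00·(cos119°, sin119°) = (-1.9392, 3.4985)
θ=119°: |BD| = 8.6759
θ=119°: circle(B,9.00) ∩ circle(D,4.00): a=8.0840, h=3.9560
θ=119°:   candidates: C₊=(7.0535,3.8588) cross=34.321; C₋=(3.8631,-3.3814) cross=-34.321
θ=119°:   branch - wants cross < 0 → take C=(3.8631,-3.3814) (cross=-34.321)
θ=119°: ex = (C−B)/|BC| = (0.6447,-0.7644); ey = (0.7644,0.6447)
θ=119°: P = B + 2.02·ex + 2.01·ey = (0.8996,3.2502)
θ=139°: B = A + 4.00·(cos139°, sin139°) = (-3.0188, 2.6242)
θ=139°: |BD| = 9.3929
θ=139°: circle(B,9.00) ∩ circle(D,4.00): a=8.1565, h=3.8041
θ=139°:   candidates: C₊=(5.8757,3.9981) cross=35.732; C₋=(3.7500,-3.3072) cross=-35.732
θ=139°:   branch - wants cross < 0 → take C=(3.7500,-3.3072) (cross=-35.732)
θ=139°: ex = (C−B)/|BC| = (0.7521,-0.6591); ey = (0.6591,0.7521)
θ=139°: P = B + 2.02·ex + 2.01·ey = (-0.1749,2.8047)

θ=95°: 2.42 3.33
θ=119°: 0.90 3.25
θ=139°: -0.17 2.80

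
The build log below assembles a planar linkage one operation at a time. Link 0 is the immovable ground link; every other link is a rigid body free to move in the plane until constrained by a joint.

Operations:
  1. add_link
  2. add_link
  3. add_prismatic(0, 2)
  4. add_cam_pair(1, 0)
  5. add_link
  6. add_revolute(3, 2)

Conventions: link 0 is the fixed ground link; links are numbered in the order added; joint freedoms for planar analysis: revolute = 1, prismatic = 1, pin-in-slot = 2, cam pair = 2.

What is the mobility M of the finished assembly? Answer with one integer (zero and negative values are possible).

(L,J1,J2)=(1,0,0); link0 fixed
link1: (2,0,0)
link2: (3,0,0)
P 0-2 [J1]: (3,1,0)
C 1-0 [J2]: (3,1,1)
link3: (4,1,1)
R 3-2 [J1]: (4,2,1)
Grübler: 3·3 − 2·2 − 1 = 4

M = 4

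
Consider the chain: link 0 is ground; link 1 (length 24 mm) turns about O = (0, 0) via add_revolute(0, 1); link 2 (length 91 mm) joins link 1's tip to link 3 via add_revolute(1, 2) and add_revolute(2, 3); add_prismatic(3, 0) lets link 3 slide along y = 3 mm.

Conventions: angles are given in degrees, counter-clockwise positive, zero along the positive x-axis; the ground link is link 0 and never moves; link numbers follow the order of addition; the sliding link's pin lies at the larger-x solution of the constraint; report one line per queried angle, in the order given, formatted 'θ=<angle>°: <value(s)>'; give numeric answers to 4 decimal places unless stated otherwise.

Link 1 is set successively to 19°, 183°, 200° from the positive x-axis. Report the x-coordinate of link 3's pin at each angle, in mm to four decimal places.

geometry: r = 24 mm, L = 91 mm, e = 3 mm
θ=19°: crank pin P = (r cos θ, r sin θ) = (22.692446, 7.813636)
θ=19°: h = r sin θ − e = 7.813636 − 3 = 4.813636
θ=19°: x = r cos θ + √(L² − h²) = 22.692446 + 90.872597 = 113.565043
θ=183°: crank pin P = (r cos θ, r sin θ) = (-23.967109, -1.256063)
θ=183°: h = r sin θ − e = -1.256063 − 3 = -4.256063
θ=183°: x = r cos θ + √(L² − h²) = -23.967109 + 90.900418 = 66.933309
θ=200°: crank pin P = (r cos θ, r sin θ) = (-22.552623, -8.208483)
θ=200°: h = r sin θ − e = -8.208483 − 3 = -11.208483
θ=200°: x = r cos θ + √(L² − h²) = -22.552623 + 90.307087 = 67.754464

θ=19°: 113.5650
θ=183°: 66.9333
θ=200°: 67.7545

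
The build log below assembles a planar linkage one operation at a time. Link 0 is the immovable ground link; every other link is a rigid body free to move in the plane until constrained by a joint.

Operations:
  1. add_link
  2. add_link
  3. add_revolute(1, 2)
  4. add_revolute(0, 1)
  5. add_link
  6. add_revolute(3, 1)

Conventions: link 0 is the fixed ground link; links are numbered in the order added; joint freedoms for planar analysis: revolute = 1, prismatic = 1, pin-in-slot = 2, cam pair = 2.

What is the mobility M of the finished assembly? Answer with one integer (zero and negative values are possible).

(L,J1,J2)=(1,0,0); link0 fixed
link1: (2,0,0)
link2: (3,0,0)
R 1-2 [J1]: (3,1,0)
R 0-1 [J1]: (3,2,0)
link3: (4,2,0)
R 3-1 [J1]: (4,3,0)
Grübler: 3·3 − 2·3 − 0 = 3

M = 3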